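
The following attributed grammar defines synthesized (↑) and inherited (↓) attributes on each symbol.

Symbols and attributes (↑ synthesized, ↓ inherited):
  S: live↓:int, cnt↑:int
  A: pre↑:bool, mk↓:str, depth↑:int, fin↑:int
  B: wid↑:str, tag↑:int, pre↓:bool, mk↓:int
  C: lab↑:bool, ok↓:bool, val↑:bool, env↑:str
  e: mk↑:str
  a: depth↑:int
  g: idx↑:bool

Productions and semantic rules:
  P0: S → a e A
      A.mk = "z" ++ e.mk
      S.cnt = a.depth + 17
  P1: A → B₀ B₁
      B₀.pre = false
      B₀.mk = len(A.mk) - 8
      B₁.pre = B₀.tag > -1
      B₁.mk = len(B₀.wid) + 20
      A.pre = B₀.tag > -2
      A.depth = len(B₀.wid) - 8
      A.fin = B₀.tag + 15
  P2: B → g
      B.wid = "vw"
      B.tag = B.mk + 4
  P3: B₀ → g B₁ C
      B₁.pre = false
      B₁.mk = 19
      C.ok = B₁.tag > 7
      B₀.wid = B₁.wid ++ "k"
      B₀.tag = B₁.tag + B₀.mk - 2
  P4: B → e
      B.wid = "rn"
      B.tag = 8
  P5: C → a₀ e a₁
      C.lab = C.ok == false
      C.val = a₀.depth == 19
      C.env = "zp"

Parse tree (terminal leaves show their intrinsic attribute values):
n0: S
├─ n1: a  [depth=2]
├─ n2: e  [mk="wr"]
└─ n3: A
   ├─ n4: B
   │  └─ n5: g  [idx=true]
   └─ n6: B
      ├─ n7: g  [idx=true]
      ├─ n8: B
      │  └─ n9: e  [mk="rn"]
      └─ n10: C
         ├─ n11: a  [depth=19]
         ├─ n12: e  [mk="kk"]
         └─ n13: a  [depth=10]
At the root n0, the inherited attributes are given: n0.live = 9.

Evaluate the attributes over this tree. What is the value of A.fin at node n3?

14

1. n0.live = 9  [given at root]
2. n1.depth = 2  [terminal]
3. n2.mk = "wr"  [terminal]
4. n3.mk = "zwr"  ["z" ++ e.mk]
5. n4.pre = false  [false]
6. n4.mk = -5  [len(A.mk) - 8]
7. n5.idx = true  [terminal]
8. n4.wid = "vw"  ["vw"]
9. n4.tag = -1  [B.mk + 4]
10. n6.pre = false  [B₀.tag > -1]
11. n6.mk = 22  [len(B₀.wid) + 20]
12. n7.idx = true  [terminal]
13. n8.pre = false  [false]
14. n8.mk = 19  [19]
15. n9.mk = "rn"  [terminal]
16. n8.wid = "rn"  ["rn"]
17. n8.tag = 8  [8]
18. n10.ok = true  [B₁.tag > 7]
19. n11.depth = 19  [terminal]
20. n12.mk = "kk"  [terminal]
21. n13.depth = 10  [terminal]
22. n10.lab = false  [C.ok == false]
23. n10.val = true  [a₀.depth == 19]
24. n10.env = "zp"  ["zp"]
25. n6.wid = "rnk"  [B₁.wid ++ "k"]
26. n6.tag = 28  [B₁.tag + B₀.mk - 2]
27. n3.pre = true  [B₀.tag > -2]
28. n3.depth = -6  [len(B₀.wid) - 8]
29. n3.fin = 14  [B₀.tag + 15]
30. n0.cnt = 19  [a.depth + 17]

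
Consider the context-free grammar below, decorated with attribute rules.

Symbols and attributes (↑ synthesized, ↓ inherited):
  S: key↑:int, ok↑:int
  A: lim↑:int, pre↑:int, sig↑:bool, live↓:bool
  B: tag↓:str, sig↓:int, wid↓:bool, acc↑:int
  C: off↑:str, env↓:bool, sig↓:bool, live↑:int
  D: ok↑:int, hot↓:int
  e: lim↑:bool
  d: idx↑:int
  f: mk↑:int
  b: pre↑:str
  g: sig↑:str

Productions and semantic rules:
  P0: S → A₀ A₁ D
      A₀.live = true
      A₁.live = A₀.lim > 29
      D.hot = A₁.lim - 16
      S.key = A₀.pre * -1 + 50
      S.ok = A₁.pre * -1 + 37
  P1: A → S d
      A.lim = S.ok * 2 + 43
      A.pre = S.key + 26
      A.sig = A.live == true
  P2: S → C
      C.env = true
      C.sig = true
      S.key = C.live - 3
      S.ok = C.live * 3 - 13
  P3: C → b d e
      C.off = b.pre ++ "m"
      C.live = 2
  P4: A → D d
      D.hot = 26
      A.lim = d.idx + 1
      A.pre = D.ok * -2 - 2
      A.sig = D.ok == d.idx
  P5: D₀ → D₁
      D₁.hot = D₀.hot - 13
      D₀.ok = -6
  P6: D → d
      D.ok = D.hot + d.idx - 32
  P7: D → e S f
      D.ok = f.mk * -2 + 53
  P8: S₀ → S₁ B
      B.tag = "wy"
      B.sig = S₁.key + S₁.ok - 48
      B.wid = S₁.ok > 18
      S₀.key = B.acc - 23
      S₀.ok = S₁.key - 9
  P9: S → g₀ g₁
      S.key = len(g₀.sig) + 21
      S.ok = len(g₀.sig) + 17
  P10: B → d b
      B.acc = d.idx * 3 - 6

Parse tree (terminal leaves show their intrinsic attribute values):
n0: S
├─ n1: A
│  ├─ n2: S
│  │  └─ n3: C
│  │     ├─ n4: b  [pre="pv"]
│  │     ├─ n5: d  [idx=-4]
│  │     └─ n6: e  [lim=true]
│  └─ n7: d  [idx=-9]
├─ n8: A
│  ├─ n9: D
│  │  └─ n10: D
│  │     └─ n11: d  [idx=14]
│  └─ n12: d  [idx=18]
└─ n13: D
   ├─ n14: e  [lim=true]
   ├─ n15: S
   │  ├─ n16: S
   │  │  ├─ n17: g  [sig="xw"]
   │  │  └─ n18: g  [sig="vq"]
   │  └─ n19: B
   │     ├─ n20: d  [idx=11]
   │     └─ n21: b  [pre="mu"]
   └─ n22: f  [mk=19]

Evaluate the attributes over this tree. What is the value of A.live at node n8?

1. n1.live = true  [true]
2. n3.env = true  [true]
3. n3.sig = true  [true]
4. n4.pre = "pv"  [terminal]
5. n5.idx = -4  [terminal]
6. n6.lim = true  [terminal]
7. n3.off = "pvm"  [b.pre ++ "m"]
8. n3.live = 2  [2]
9. n2.key = -1  [C.live - 3]
10. n2.ok = -7  [C.live * 3 - 13]
11. n7.idx = -9  [terminal]
12. n1.lim = 29  [S.ok * 2 + 43]
13. n1.pre = 25  [S.key + 26]
14. n1.sig = true  [A.live == true]
15. n8.live = false  [A₀.lim > 29]
16. n9.hot = 26  [26]
17. n10.hot = 13  [D₀.hot - 13]
18. n11.idx = 14  [terminal]
19. n10.ok = -5  [D.hot + d.idx - 32]
20. n9.ok = -6  [-6]
21. n12.idx = 18  [terminal]
22. n8.lim = 19  [d.idx + 1]
23. n8.pre = 10  [D.ok * -2 - 2]
24. n8.sig = false  [D.ok == d.idx]
25. n13.hot = 3  [A₁.lim - 16]
26. n14.lim = true  [terminal]
27. n17.sig = "xw"  [terminal]
28. n18.sig = "vq"  [terminal]
29. n16.key = 23  [len(g₀.sig) + 21]
30. n16.ok = 19  [len(g₀.sig) + 17]
31. n19.tag = "wy"  ["wy"]
32. n19.sig = -6  [S₁.key + S₁.ok - 48]
33. n19.wid = true  [S₁.ok > 18]
34. n20.idx = 11  [terminal]
35. n21.pre = "mu"  [terminal]
36. n19.acc = 27  [d.idx * 3 - 6]
37. n15.key = 4  [B.acc - 23]
38. n15.ok = 14  [S₁.key - 9]
39. n22.mk = 19  [terminal]
40. n13.ok = 15  [f.mk * -2 + 53]
41. n0.key = 25  [A₀.pre * -1 + 50]
42. n0.ok = 27  [A₁.pre * -1 + 37]

false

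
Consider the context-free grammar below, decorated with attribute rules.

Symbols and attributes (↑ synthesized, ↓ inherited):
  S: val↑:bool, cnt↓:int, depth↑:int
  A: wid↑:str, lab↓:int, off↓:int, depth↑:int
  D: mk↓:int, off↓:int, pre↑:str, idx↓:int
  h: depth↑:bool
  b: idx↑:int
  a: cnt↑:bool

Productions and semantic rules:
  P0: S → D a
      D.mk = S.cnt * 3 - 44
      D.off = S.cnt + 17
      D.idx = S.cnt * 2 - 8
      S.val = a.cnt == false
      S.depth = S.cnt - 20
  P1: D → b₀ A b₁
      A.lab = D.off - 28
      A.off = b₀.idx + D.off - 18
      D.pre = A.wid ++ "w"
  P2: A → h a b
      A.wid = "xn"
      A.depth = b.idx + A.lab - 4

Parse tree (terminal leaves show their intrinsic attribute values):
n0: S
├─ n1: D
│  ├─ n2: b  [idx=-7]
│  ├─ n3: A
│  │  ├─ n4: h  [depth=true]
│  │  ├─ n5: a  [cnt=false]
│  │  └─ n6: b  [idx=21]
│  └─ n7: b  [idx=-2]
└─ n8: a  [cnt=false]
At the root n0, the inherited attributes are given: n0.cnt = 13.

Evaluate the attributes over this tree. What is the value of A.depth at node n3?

19

1. n0.cnt = 13  [given at root]
2. n1.mk = -5  [S.cnt * 3 - 44]
3. n1.off = 30  [S.cnt + 17]
4. n1.idx = 18  [S.cnt * 2 - 8]
5. n2.idx = -7  [terminal]
6. n3.lab = 2  [D.off - 28]
7. n3.off = 5  [b₀.idx + D.off - 18]
8. n4.depth = true  [terminal]
9. n5.cnt = false  [terminal]
10. n6.idx = 21  [terminal]
11. n3.wid = "xn"  ["xn"]
12. n3.depth = 19  [b.idx + A.lab - 4]
13. n7.idx = -2  [terminal]
14. n1.pre = "xnw"  [A.wid ++ "w"]
15. n8.cnt = false  [terminal]
16. n0.val = true  [a.cnt == false]
17. n0.depth = -7  [S.cnt - 20]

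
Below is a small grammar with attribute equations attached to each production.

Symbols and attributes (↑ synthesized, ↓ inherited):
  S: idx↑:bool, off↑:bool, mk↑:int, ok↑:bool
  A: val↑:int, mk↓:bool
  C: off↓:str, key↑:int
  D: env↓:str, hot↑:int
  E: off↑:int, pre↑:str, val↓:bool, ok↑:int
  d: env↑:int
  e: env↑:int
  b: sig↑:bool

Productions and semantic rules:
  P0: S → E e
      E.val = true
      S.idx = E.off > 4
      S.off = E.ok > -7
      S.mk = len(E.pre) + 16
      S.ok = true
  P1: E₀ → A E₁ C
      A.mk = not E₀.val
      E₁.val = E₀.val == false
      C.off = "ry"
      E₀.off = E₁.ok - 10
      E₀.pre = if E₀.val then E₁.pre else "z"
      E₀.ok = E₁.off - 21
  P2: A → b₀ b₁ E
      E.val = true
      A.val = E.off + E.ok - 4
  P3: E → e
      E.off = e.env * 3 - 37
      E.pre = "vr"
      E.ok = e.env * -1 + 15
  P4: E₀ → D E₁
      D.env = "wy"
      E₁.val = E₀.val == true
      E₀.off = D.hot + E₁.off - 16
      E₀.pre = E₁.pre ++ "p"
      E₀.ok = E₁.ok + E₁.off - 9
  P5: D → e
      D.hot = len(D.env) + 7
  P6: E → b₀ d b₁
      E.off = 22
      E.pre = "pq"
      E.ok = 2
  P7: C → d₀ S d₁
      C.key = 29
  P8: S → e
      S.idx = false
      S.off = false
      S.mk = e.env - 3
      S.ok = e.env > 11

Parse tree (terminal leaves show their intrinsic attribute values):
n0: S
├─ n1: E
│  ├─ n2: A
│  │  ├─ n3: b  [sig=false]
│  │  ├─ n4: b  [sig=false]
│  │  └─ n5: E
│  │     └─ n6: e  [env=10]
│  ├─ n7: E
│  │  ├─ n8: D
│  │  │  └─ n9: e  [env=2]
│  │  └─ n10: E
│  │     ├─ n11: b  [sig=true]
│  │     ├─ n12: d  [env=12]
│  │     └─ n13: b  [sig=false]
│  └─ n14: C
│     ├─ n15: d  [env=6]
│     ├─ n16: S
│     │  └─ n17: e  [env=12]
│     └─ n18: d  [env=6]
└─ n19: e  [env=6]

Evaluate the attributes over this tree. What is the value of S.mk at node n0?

19

1. n1.val = true  [true]
2. n2.mk = false  [not E₀.val]
3. n3.sig = false  [terminal]
4. n4.sig = false  [terminal]
5. n5.val = true  [true]
6. n6.env = 10  [terminal]
7. n5.off = -7  [e.env * 3 - 37]
8. n5.pre = "vr"  ["vr"]
9. n5.ok = 5  [e.env * -1 + 15]
10. n2.val = -6  [E.off + E.ok - 4]
11. n7.val = false  [E₀.val == false]
12. n8.env = "wy"  ["wy"]
13. n9.env = 2  [terminal]
14. n8.hot = 9  [len(D.env) + 7]
15. n10.val = false  [E₀.val == true]
16. n11.sig = true  [terminal]
17. n12.env = 12  [terminal]
18. n13.sig = false  [terminal]
19. n10.off = 22  [22]
20. n10.pre = "pq"  ["pq"]
21. n10.ok = 2  [2]
22. n7.off = 15  [D.hot + E₁.off - 16]
23. n7.pre = "pqp"  [E₁.pre ++ "p"]
24. n7.ok = 15  [E₁.ok + E₁.off - 9]
25. n14.off = "ry"  ["ry"]
26. n15.env = 6  [terminal]
27. n17.env = 12  [terminal]
28. n16.idx = false  [false]
29. n16.off = false  [false]
30. n16.mk = 9  [e.env - 3]
31. n16.ok = true  [e.env > 11]
32. n18.env = 6  [terminal]
33. n14.key = 29  [29]
34. n1.off = 5  [E₁.ok - 10]
35. n1.pre = "pqp"  [if E₀.val then E₁.pre else "z"]
36. n1.ok = -6  [E₁.off - 21]
37. n19.env = 6  [terminal]
38. n0.idx = true  [E.off > 4]
39. n0.off = true  [E.ok > -7]
40. n0.mk = 19  [len(E.pre) + 16]
41. n0.ok = true  [true]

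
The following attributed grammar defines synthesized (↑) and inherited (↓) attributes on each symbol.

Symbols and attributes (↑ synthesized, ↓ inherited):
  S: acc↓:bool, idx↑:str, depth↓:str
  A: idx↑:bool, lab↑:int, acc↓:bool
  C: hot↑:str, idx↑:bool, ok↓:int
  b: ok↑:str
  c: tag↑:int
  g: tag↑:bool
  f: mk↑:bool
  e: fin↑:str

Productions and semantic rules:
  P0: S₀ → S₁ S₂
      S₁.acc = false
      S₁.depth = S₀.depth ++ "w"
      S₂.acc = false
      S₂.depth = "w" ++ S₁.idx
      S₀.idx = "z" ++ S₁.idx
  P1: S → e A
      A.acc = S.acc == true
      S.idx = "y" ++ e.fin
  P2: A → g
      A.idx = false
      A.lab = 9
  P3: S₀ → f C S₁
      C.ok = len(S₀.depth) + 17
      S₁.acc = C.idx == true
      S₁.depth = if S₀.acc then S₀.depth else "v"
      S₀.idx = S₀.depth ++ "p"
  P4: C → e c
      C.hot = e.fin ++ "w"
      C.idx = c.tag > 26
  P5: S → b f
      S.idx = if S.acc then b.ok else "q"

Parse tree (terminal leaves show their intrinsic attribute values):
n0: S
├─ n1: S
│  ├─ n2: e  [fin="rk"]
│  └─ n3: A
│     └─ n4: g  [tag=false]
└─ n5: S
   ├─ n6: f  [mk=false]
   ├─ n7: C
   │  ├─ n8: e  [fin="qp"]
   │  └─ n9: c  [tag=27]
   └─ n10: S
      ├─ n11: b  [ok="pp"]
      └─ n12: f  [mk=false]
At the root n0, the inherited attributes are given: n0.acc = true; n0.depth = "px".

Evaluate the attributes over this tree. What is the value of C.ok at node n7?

21

1. n0.acc = true  [given at root]
2. n0.depth = "px"  [given at root]
3. n1.acc = false  [false]
4. n1.depth = "pxw"  [S₀.depth ++ "w"]
5. n2.fin = "rk"  [terminal]
6. n3.acc = false  [S.acc == true]
7. n4.tag = false  [terminal]
8. n3.idx = false  [false]
9. n3.lab = 9  [9]
10. n1.idx = "yrk"  ["y" ++ e.fin]
11. n5.acc = false  [false]
12. n5.depth = "wyrk"  ["w" ++ S₁.idx]
13. n6.mk = false  [terminal]
14. n7.ok = 21  [len(S₀.depth) + 17]
15. n8.fin = "qp"  [terminal]
16. n9.tag = 27  [terminal]
17. n7.hot = "qpw"  [e.fin ++ "w"]
18. n7.idx = true  [c.tag > 26]
19. n10.acc = true  [C.idx == true]
20. n10.depth = "v"  [if S₀.acc then S₀.depth else "v"]
21. n11.ok = "pp"  [terminal]
22. n12.mk = false  [terminal]
23. n10.idx = "pp"  [if S.acc then b.ok else "q"]
24. n5.idx = "wyrkp"  [S₀.depth ++ "p"]
25. n0.idx = "zyrk"  ["z" ++ S₁.idx]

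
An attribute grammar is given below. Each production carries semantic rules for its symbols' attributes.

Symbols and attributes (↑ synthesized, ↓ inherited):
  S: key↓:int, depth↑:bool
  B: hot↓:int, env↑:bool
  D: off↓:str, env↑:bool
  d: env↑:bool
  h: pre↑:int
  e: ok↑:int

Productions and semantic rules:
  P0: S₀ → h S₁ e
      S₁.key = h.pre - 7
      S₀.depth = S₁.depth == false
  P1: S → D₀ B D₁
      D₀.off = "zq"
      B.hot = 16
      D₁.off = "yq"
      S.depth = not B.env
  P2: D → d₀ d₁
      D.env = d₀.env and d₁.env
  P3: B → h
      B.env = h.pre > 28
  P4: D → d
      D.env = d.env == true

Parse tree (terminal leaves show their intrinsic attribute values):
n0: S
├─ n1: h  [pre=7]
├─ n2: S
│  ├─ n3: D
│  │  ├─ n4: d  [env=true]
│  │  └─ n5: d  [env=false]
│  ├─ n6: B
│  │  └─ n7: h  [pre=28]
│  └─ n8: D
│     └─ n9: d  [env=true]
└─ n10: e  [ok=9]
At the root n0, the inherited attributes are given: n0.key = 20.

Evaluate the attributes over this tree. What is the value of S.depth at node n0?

false

1. n0.key = 20  [given at root]
2. n1.pre = 7  [terminal]
3. n2.key = 0  [h.pre - 7]
4. n3.off = "zq"  ["zq"]
5. n4.env = true  [terminal]
6. n5.env = false  [terminal]
7. n3.env = false  [d₀.env and d₁.env]
8. n6.hot = 16  [16]
9. n7.pre = 28  [terminal]
10. n6.env = false  [h.pre > 28]
11. n8.off = "yq"  ["yq"]
12. n9.env = true  [terminal]
13. n8.env = true  [d.env == true]
14. n2.depth = true  [not B.env]
15. n10.ok = 9  [terminal]
16. n0.depth = false  [S₁.depth == false]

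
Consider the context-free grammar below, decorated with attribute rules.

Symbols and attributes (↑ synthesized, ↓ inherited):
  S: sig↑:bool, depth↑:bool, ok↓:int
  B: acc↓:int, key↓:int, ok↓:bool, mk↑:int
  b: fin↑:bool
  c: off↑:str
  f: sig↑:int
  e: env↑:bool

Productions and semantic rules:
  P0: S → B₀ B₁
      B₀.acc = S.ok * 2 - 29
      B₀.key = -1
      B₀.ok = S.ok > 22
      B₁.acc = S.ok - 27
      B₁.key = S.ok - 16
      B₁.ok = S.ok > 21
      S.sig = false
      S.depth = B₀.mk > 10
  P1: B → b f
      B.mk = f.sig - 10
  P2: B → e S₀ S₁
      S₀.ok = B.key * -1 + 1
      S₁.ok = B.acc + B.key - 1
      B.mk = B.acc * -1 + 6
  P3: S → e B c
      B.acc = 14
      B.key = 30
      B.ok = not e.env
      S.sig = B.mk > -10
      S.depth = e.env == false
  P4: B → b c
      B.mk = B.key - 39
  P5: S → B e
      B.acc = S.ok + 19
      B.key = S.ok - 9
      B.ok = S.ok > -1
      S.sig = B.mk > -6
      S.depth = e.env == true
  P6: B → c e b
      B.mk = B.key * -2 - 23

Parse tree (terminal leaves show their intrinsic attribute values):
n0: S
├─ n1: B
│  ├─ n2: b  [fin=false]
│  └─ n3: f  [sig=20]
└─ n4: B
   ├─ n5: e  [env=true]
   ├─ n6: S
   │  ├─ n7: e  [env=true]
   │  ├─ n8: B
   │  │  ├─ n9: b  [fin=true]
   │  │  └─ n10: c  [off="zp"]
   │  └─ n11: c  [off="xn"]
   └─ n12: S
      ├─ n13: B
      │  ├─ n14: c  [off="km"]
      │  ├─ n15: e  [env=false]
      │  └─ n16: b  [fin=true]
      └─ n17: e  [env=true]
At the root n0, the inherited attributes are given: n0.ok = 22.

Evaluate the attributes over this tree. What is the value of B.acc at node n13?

19

1. n0.ok = 22  [given at root]
2. n1.acc = 15  [S.ok * 2 - 29]
3. n1.key = -1  [-1]
4. n1.ok = false  [S.ok > 22]
5. n2.fin = false  [terminal]
6. n3.sig = 20  [terminal]
7. n1.mk = 10  [f.sig - 10]
8. n4.acc = -5  [S.ok - 27]
9. n4.key = 6  [S.ok - 16]
10. n4.ok = true  [S.ok > 21]
11. n5.env = true  [terminal]
12. n6.ok = -5  [B.key * -1 + 1]
13. n7.env = true  [terminal]
14. n8.acc = 14  [14]
15. n8.key = 30  [30]
16. n8.ok = false  [not e.env]
17. n9.fin = true  [terminal]
18. n10.off = "zp"  [terminal]
19. n8.mk = -9  [B.key - 39]
20. n11.off = "xn"  [terminal]
21. n6.sig = true  [B.mk > -10]
22. n6.depth = false  [e.env == false]
23. n12.ok = 0  [B.acc + B.key - 1]
24. n13.acc = 19  [S.ok + 19]
25. n13.key = -9  [S.ok - 9]
26. n13.ok = true  [S.ok > -1]
27. n14.off = "km"  [terminal]
28. n15.env = false  [terminal]
29. n16.fin = true  [terminal]
30. n13.mk = -5  [B.key * -2 - 23]
31. n17.env = true  [terminal]
32. n12.sig = true  [B.mk > -6]
33. n12.depth = true  [e.env == true]
34. n4.mk = 11  [B.acc * -1 + 6]
35. n0.sig = false  [false]
36. n0.depth = false  [B₀.mk > 10]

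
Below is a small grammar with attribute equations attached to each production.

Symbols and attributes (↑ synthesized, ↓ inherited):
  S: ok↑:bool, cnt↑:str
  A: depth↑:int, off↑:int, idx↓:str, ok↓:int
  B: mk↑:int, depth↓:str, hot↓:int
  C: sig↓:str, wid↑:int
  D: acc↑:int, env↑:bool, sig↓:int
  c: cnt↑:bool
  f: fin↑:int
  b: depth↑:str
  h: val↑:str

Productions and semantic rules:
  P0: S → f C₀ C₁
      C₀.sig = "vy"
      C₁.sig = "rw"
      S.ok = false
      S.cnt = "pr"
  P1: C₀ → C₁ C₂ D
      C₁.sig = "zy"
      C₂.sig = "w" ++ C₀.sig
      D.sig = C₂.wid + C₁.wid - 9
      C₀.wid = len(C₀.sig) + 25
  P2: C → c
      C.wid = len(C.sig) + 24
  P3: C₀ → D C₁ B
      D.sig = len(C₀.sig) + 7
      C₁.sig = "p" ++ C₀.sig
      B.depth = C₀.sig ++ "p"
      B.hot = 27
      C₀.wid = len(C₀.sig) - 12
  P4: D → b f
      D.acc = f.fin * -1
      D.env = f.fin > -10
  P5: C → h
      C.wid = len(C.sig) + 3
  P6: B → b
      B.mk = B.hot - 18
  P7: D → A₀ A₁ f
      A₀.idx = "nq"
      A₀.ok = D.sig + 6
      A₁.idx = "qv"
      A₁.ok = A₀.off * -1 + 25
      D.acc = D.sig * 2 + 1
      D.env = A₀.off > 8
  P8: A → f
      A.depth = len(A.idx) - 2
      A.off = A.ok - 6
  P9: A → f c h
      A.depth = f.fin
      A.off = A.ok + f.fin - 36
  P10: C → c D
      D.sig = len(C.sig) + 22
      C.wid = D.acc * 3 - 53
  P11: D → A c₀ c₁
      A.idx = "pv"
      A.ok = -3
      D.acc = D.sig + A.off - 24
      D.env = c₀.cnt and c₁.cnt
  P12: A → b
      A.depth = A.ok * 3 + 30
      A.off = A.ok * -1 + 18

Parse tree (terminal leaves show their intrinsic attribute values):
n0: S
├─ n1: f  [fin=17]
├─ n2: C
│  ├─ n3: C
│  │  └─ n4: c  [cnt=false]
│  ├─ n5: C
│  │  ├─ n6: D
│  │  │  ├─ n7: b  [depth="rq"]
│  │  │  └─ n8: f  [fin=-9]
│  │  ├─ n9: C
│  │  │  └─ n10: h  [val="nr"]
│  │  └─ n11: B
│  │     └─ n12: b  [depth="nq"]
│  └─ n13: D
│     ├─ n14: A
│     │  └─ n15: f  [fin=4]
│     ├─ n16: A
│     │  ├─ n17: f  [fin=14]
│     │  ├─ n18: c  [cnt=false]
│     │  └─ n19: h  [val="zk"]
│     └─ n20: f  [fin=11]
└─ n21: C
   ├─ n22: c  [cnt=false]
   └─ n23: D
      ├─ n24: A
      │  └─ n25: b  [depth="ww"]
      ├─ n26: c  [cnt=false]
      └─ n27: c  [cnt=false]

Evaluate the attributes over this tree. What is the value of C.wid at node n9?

7

1. n1.fin = 17  [terminal]
2. n2.sig = "vy"  ["vy"]
3. n3.sig = "zy"  ["zy"]
4. n4.cnt = false  [terminal]
5. n3.wid = 26  [len(C.sig) + 24]
6. n5.sig = "wvy"  ["w" ++ C₀.sig]
7. n6.sig = 10  [len(C₀.sig) + 7]
8. n7.depth = "rq"  [terminal]
9. n8.fin = -9  [terminal]
10. n6.acc = 9  [f.fin * -1]
11. n6.env = true  [f.fin > -10]
12. n9.sig = "pwvy"  ["p" ++ C₀.sig]
13. n10.val = "nr"  [terminal]
14. n9.wid = 7  [len(C.sig) + 3]
15. n11.depth = "wvyp"  [C₀.sig ++ "p"]
16. n11.hot = 27  [27]
17. n12.depth = "nq"  [terminal]
18. n11.mk = 9  [B.hot - 18]
19. n5.wid = -9  [len(C₀.sig) - 12]
20. n13.sig = 8  [C₂.wid + C₁.wid - 9]
21. n14.idx = "nq"  ["nq"]
22. n14.ok = 14  [D.sig + 6]
23. n15.fin = 4  [terminal]
24. n14.depth = 0  [len(A.idx) - 2]
25. n14.off = 8  [A.ok - 6]
26. n16.idx = "qv"  ["qv"]
27. n16.ok = 17  [A₀.off * -1 + 25]
28. n17.fin = 14  [terminal]
29. n18.cnt = false  [terminal]
30. n19.val = "zk"  [terminal]
31. n16.depth = 14  [f.fin]
32. n16.off = -5  [A.ok + f.fin - 36]
33. n20.fin = 11  [terminal]
34. n13.acc = 17  [D.sig * 2 + 1]
35. n13.env = false  [A₀.off > 8]
36. n2.wid = 27  [len(C₀.sig) + 25]
37. n21.sig = "rw"  ["rw"]
38. n22.cnt = false  [terminal]
39. n23.sig = 24  [len(C.sig) + 22]
40. n24.idx = "pv"  ["pv"]
41. n24.ok = -3  [-3]
42. n25.depth = "ww"  [terminal]
43. n24.depth = 21  [A.ok * 3 + 30]
44. n24.off = 21  [A.ok * -1 + 18]
45. n26.cnt = false  [terminal]
46. n27.cnt = false  [terminal]
47. n23.acc = 21  [D.sig + A.off - 24]
48. n23.env = false  [c₀.cnt and c₁.cnt]
49. n21.wid = 10  [D.acc * 3 - 53]
50. n0.ok = false  [false]
51. n0.cnt = "pr"  ["pr"]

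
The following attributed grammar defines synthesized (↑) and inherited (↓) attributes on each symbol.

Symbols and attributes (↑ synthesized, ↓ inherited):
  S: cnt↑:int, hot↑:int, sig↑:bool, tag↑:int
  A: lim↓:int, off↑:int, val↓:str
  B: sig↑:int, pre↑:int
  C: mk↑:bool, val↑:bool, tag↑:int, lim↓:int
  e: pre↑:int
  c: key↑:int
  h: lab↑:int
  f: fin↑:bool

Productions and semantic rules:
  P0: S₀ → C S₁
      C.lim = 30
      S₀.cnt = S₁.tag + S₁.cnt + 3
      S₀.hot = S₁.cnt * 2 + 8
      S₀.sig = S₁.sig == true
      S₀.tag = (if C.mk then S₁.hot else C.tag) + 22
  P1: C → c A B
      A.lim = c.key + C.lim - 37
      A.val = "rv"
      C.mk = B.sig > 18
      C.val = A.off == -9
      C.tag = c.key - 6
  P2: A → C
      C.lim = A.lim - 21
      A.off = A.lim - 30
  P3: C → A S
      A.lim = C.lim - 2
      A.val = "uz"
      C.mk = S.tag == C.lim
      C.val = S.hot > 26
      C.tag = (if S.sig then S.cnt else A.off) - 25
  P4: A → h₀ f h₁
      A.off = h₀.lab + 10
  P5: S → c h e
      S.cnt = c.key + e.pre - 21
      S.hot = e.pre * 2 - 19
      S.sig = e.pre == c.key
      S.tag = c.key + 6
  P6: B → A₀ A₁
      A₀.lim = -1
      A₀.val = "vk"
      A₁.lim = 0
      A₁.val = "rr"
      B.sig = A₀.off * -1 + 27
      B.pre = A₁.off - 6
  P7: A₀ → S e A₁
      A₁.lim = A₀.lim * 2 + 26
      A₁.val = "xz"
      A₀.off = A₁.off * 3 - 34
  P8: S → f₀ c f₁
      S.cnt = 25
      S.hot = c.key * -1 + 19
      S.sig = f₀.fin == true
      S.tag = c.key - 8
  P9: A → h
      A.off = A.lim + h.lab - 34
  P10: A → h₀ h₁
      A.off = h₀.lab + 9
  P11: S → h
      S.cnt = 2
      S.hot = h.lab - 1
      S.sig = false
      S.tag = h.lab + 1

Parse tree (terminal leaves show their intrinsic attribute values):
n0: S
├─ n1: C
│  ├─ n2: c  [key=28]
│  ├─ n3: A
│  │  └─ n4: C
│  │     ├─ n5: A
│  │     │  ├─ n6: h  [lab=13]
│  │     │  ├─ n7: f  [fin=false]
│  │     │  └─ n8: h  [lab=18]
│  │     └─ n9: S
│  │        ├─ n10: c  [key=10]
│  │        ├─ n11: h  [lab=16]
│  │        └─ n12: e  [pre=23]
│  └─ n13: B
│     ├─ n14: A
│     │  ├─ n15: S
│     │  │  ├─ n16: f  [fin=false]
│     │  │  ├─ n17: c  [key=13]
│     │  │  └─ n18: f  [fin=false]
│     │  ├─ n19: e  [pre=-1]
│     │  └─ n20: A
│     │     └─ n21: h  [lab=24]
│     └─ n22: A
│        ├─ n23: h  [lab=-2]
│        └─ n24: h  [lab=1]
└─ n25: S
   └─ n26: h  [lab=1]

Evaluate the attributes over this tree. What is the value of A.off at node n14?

8

1. n1.lim = 30  [30]
2. n2.key = 28  [terminal]
3. n3.lim = 21  [c.key + C.lim - 37]
4. n3.val = "rv"  ["rv"]
5. n4.lim = 0  [A.lim - 21]
6. n5.lim = -2  [C.lim - 2]
7. n5.val = "uz"  ["uz"]
8. n6.lab = 13  [terminal]
9. n7.fin = false  [terminal]
10. n8.lab = 18  [terminal]
11. n5.off = 23  [h₀.lab + 10]
12. n10.key = 10  [terminal]
13. n11.lab = 16  [terminal]
14. n12.pre = 23  [terminal]
15. n9.cnt = 12  [c.key + e.pre - 21]
16. n9.hot = 27  [e.pre * 2 - 19]
17. n9.sig = false  [e.pre == c.key]
18. n9.tag = 16  [c.key + 6]
19. n4.mk = false  [S.tag == C.lim]
20. n4.val = true  [S.hot > 26]
21. n4.tag = -2  [(if S.sig then S.cnt else A.off) - 25]
22. n3.off = -9  [A.lim - 30]
23. n14.lim = -1  [-1]
24. n14.val = "vk"  ["vk"]
25. n16.fin = false  [terminal]
26. n17.key = 13  [terminal]
27. n18.fin = false  [terminal]
28. n15.cnt = 25  [25]
29. n15.hot = 6  [c.key * -1 + 19]
30. n15.sig = false  [f₀.fin == true]
31. n15.tag = 5  [c.key - 8]
32. n19.pre = -1  [terminal]
33. n20.lim = 24  [A₀.lim * 2 + 26]
34. n20.val = "xz"  ["xz"]
35. n21.lab = 24  [terminal]
36. n20.off = 14  [A.lim + h.lab - 34]
37. n14.off = 8  [A₁.off * 3 - 34]
38. n22.lim = 0  [0]
39. n22.val = "rr"  ["rr"]
40. n23.lab = -2  [terminal]
41. n24.lab = 1  [terminal]
42. n22.off = 7  [h₀.lab + 9]
43. n13.sig = 19  [A₀.off * -1 + 27]
44. n13.pre = 1  [A₁.off - 6]
45. n1.mk = true  [B.sig > 18]
46. n1.val = true  [A.off == -9]
47. n1.tag = 22  [c.key - 6]
48. n26.lab = 1  [terminal]
49. n25.cnt = 2  [2]
50. n25.hot = 0  [h.lab - 1]
51. n25.sig = false  [false]
52. n25.tag = 2  [h.lab + 1]
53. n0.cnt = 7  [S₁.tag + S₁.cnt + 3]
54. n0.hot = 12  [S₁.cnt * 2 + 8]
55. n0.sig = false  [S₁.sig == true]
56. n0.tag = 22  [(if C.mk then S₁.hot else C.tag) + 22]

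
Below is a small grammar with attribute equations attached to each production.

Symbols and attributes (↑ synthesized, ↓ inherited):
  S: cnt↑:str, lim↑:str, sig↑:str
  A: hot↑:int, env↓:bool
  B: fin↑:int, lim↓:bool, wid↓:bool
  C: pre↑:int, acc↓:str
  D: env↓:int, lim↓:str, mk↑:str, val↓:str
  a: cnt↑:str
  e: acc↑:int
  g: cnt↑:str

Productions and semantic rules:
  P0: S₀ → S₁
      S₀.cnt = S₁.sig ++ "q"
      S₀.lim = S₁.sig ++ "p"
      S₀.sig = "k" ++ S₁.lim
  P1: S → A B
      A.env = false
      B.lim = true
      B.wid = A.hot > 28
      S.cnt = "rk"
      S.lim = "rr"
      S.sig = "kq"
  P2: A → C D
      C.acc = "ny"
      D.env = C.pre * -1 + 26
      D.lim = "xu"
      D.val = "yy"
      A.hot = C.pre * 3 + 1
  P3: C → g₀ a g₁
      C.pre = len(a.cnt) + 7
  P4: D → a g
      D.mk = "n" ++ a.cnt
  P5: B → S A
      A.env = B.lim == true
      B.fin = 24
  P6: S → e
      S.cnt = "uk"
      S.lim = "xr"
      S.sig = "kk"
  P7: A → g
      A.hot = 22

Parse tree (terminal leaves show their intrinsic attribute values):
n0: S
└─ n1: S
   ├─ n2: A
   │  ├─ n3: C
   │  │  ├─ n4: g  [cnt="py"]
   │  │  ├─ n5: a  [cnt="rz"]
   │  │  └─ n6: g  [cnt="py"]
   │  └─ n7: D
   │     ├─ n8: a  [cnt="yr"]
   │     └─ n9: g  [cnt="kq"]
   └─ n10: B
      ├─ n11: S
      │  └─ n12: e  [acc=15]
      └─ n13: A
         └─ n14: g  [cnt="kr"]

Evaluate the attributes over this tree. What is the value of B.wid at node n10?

1. n2.env = false  [false]
2. n3.acc = "ny"  ["ny"]
3. n4.cnt = "py"  [terminal]
4. n5.cnt = "rz"  [terminal]
5. n6.cnt = "py"  [terminal]
6. n3.pre = 9  [len(a.cnt) + 7]
7. n7.env = 17  [C.pre * -1 + 26]
8. n7.lim = "xu"  ["xu"]
9. n7.val = "yy"  ["yy"]
10. n8.cnt = "yr"  [terminal]
11. n9.cnt = "kq"  [terminal]
12. n7.mk = "nyr"  ["n" ++ a.cnt]
13. n2.hot = 28  [C.pre * 3 + 1]
14. n10.lim = true  [true]
15. n10.wid = false  [A.hot > 28]
16. n12.acc = 15  [terminal]
17. n11.cnt = "uk"  ["uk"]
18. n11.lim = "xr"  ["xr"]
19. n11.sig = "kk"  ["kk"]
20. n13.env = true  [B.lim == true]
21. n14.cnt = "kr"  [terminal]
22. n13.hot = 22  [22]
23. n10.fin = 24  [24]
24. n1.cnt = "rk"  ["rk"]
25. n1.lim = "rr"  ["rr"]
26. n1.sig = "kq"  ["kq"]
27. n0.cnt = "kqq"  [S₁.sig ++ "q"]
28. n0.lim = "kqp"  [S₁.sig ++ "p"]
29. n0.sig = "krr"  ["k" ++ S₁.lim]

false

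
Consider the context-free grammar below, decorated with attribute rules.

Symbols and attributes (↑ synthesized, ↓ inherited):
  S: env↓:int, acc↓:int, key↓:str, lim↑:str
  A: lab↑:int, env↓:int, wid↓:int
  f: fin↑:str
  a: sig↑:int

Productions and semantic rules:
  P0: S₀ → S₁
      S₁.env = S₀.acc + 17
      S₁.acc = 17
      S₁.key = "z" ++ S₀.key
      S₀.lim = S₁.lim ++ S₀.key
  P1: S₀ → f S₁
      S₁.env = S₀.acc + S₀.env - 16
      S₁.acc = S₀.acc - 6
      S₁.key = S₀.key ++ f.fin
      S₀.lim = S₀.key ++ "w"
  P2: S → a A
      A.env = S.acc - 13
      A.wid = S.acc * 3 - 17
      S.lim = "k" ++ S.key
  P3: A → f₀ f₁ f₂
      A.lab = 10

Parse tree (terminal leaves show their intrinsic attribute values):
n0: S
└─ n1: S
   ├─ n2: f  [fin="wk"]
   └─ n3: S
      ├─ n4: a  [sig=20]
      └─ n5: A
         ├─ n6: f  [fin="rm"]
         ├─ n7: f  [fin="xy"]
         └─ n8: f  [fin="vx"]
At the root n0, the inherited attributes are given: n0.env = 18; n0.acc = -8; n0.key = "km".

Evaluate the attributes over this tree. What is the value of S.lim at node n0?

"zkmwkm"

1. n0.env = 18  [given at root]
2. n0.acc = -8  [given at root]
3. n0.key = "km"  [given at root]
4. n1.env = 9  [S₀.acc + 17]
5. n1.acc = 17  [17]
6. n1.key = "zkm"  ["z" ++ S₀.key]
7. n2.fin = "wk"  [terminal]
8. n3.env = 10  [S₀.acc + S₀.env - 16]
9. n3.acc = 11  [S₀.acc - 6]
10. n3.key = "zkmwk"  [S₀.key ++ f.fin]
11. n4.sig = 20  [terminal]
12. n5.env = -2  [S.acc - 13]
13. n5.wid = 16  [S.acc * 3 - 17]
14. n6.fin = "rm"  [terminal]
15. n7.fin = "xy"  [terminal]
16. n8.fin = "vx"  [terminal]
17. n5.lab = 10  [10]
18. n3.lim = "kzkmwk"  ["k" ++ S.key]
19. n1.lim = "zkmw"  [S₀.key ++ "w"]
20. n0.lim = "zkmwkm"  [S₁.lim ++ S₀.key]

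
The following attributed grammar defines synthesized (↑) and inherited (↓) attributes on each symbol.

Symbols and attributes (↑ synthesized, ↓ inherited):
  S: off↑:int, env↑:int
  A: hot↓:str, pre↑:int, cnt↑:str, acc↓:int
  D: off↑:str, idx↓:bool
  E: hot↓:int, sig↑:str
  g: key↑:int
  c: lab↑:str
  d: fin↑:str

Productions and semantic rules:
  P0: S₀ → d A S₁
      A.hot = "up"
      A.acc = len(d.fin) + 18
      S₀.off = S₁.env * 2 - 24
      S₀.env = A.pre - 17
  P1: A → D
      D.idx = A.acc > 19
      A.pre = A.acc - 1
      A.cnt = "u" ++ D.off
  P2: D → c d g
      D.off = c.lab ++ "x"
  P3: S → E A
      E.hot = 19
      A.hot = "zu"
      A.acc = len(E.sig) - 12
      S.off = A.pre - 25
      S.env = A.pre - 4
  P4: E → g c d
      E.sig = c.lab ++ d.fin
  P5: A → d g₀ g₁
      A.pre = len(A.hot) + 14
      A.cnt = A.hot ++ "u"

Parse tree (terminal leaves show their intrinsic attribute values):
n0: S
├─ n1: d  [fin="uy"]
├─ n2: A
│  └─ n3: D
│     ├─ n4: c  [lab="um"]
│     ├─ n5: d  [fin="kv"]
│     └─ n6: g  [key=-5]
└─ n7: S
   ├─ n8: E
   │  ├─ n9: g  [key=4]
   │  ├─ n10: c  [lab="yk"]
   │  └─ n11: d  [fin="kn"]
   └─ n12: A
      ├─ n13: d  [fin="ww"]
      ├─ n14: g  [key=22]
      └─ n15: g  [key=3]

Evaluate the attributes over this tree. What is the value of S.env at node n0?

2

1. n1.fin = "uy"  [terminal]
2. n2.hot = "up"  ["up"]
3. n2.acc = 20  [len(d.fin) + 18]
4. n3.idx = true  [A.acc > 19]
5. n4.lab = "um"  [terminal]
6. n5.fin = "kv"  [terminal]
7. n6.key = -5  [terminal]
8. n3.off = "umx"  [c.lab ++ "x"]
9. n2.pre = 19  [A.acc - 1]
10. n2.cnt = "uumx"  ["u" ++ D.off]
11. n8.hot = 19  [19]
12. n9.key = 4  [terminal]
13. n10.lab = "yk"  [terminal]
14. n11.fin = "kn"  [terminal]
15. n8.sig = "ykkn"  [c.lab ++ d.fin]
16. n12.hot = "zu"  ["zu"]
17. n12.acc = -8  [len(E.sig) - 12]
18. n13.fin = "ww"  [terminal]
19. n14.key = 22  [terminal]
20. n15.key = 3  [terminal]
21. n12.pre = 16  [len(A.hot) + 14]
22. n12.cnt = "zuu"  [A.hot ++ "u"]
23. n7.off = -9  [A.pre - 25]
24. n7.env = 12  [A.pre - 4]
25. n0.off = 0  [S₁.env * 2 - 24]
26. n0.env = 2  [A.pre - 17]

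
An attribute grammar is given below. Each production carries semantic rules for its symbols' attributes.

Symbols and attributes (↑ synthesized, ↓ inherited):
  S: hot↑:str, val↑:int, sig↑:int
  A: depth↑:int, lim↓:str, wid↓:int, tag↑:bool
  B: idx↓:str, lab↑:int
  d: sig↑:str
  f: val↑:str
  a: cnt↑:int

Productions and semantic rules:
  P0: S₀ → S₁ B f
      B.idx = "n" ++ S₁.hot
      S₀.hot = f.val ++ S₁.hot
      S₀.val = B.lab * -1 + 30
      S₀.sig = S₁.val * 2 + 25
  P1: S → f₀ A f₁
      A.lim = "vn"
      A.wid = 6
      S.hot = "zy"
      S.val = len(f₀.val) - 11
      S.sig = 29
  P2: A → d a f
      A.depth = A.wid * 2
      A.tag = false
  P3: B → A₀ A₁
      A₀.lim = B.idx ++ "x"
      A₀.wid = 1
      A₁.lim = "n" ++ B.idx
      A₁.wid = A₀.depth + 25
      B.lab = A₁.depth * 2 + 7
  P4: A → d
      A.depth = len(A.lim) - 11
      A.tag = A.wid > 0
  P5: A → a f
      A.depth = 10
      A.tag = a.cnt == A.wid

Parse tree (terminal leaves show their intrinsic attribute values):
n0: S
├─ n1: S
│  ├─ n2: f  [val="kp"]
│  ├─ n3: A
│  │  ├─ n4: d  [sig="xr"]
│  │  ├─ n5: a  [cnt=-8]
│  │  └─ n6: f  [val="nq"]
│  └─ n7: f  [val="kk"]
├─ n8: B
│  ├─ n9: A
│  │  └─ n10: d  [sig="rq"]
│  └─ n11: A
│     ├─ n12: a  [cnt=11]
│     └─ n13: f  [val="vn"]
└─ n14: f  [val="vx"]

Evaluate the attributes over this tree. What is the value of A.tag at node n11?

false

1. n2.val = "kp"  [terminal]
2. n3.lim = "vn"  ["vn"]
3. n3.wid = 6  [6]
4. n4.sig = "xr"  [terminal]
5. n5.cnt = -8  [terminal]
6. n6.val = "nq"  [terminal]
7. n3.depth = 12  [A.wid * 2]
8. n3.tag = false  [false]
9. n7.val = "kk"  [terminal]
10. n1.hot = "zy"  ["zy"]
11. n1.val = -9  [len(f₀.val) - 11]
12. n1.sig = 29  [29]
13. n8.idx = "nzy"  ["n" ++ S₁.hot]
14. n9.lim = "nzyx"  [B.idx ++ "x"]
15. n9.wid = 1  [1]
16. n10.sig = "rq"  [terminal]
17. n9.depth = -7  [len(A.lim) - 11]
18. n9.tag = true  [A.wid > 0]
19. n11.lim = "nnzy"  ["n" ++ B.idx]
20. n11.wid = 18  [A₀.depth + 25]
21. n12.cnt = 11  [terminal]
22. n13.val = "vn"  [terminal]
23. n11.depth = 10  [10]
24. n11.tag = false  [a.cnt == A.wid]
25. n8.lab = 27  [A₁.depth * 2 + 7]
26. n14.val = "vx"  [terminal]
27. n0.hot = "vxzy"  [f.val ++ S₁.hot]
28. n0.val = 3  [B.lab * -1 + 30]
29. n0.sig = 7  [S₁.val * 2 + 25]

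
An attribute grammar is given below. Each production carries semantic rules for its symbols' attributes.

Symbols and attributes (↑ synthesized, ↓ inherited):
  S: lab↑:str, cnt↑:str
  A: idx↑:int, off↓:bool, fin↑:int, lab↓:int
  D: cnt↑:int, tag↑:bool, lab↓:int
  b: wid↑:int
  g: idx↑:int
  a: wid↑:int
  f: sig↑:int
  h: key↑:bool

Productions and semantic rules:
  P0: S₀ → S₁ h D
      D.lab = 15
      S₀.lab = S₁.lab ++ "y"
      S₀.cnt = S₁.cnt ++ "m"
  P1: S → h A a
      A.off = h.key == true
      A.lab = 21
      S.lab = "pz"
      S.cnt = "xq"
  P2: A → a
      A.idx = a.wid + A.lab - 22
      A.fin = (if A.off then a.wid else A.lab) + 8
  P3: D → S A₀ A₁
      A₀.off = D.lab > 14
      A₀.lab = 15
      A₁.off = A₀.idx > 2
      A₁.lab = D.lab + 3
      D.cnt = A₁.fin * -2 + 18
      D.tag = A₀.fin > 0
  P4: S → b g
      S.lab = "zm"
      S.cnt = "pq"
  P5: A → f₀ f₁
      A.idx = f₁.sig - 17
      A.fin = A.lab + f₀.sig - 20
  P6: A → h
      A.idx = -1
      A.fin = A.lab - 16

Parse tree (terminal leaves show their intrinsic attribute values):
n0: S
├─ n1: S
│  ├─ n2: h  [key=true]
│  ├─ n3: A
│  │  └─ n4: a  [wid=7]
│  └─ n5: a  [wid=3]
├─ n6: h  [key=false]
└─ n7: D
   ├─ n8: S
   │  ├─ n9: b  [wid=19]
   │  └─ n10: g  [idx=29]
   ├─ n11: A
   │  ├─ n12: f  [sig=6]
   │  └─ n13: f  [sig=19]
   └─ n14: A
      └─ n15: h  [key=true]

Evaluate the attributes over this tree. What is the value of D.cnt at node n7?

1. n2.key = true  [terminal]
2. n3.off = true  [h.key == true]
3. n3.lab = 21  [21]
4. n4.wid = 7  [terminal]
5. n3.idx = 6  [a.wid + A.lab - 22]
6. n3.fin = 15  [(if A.off then a.wid else A.lab) + 8]
7. n5.wid = 3  [terminal]
8. n1.lab = "pz"  ["pz"]
9. n1.cnt = "xq"  ["xq"]
10. n6.key = false  [terminal]
11. n7.lab = 15  [15]
12. n9.wid = 19  [terminal]
13. n10.idx = 29  [terminal]
14. n8.lab = "zm"  ["zm"]
15. n8.cnt = "pq"  ["pq"]
16. n11.off = true  [D.lab > 14]
17. n11.lab = 15  [15]
18. n12.sig = 6  [terminal]
19. n13.sig = 19  [terminal]
20. n11.idx = 2  [f₁.sig - 17]
21. n11.fin = 1  [A.lab + f₀.sig - 20]
22. n14.off = false  [A₀.idx > 2]
23. n14.lab = 18  [D.lab + 3]
24. n15.key = true  [terminal]
25. n14.idx = -1  [-1]
26. n14.fin = 2  [A.lab - 16]
27. n7.cnt = 14  [A₁.fin * -2 + 18]
28. n7.tag = true  [A₀.fin > 0]
29. n0.lab = "pzy"  [S₁.lab ++ "y"]
30. n0.cnt = "xqm"  [S₁.cnt ++ "m"]

14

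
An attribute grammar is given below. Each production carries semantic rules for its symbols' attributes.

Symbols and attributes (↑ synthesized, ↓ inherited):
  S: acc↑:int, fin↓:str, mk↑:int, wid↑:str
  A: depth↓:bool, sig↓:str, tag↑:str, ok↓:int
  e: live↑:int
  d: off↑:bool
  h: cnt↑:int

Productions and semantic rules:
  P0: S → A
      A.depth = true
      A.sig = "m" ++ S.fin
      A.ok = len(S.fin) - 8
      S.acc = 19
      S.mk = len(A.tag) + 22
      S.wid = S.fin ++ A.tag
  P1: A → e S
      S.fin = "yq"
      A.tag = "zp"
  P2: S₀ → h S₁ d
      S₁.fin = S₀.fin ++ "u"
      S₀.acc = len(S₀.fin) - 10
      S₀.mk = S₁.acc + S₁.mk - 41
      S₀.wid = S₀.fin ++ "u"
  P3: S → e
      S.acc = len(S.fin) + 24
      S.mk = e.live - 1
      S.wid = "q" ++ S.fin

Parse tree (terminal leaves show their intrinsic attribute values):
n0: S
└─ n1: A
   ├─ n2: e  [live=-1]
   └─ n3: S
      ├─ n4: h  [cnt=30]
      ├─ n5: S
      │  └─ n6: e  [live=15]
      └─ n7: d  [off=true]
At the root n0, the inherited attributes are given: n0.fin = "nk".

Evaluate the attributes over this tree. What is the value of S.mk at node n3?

0

1. n0.fin = "nk"  [given at root]
2. n1.depth = true  [true]
3. n1.sig = "mnk"  ["m" ++ S.fin]
4. n1.ok = -6  [len(S.fin) - 8]
5. n2.live = -1  [terminal]
6. n3.fin = "yq"  ["yq"]
7. n4.cnt = 30  [terminal]
8. n5.fin = "yqu"  [S₀.fin ++ "u"]
9. n6.live = 15  [terminal]
10. n5.acc = 27  [len(S.fin) + 24]
11. n5.mk = 14  [e.live - 1]
12. n5.wid = "qyqu"  ["q" ++ S.fin]
13. n7.off = true  [terminal]
14. n3.acc = -8  [len(S₀.fin) - 10]
15. n3.mk = 0  [S₁.acc + S₁.mk - 41]
16. n3.wid = "yqu"  [S₀.fin ++ "u"]
17. n1.tag = "zp"  ["zp"]
18. n0.acc = 19  [19]
19. n0.mk = 24  [len(A.tag) + 22]
20. n0.wid = "nkzp"  [S.fin ++ A.tag]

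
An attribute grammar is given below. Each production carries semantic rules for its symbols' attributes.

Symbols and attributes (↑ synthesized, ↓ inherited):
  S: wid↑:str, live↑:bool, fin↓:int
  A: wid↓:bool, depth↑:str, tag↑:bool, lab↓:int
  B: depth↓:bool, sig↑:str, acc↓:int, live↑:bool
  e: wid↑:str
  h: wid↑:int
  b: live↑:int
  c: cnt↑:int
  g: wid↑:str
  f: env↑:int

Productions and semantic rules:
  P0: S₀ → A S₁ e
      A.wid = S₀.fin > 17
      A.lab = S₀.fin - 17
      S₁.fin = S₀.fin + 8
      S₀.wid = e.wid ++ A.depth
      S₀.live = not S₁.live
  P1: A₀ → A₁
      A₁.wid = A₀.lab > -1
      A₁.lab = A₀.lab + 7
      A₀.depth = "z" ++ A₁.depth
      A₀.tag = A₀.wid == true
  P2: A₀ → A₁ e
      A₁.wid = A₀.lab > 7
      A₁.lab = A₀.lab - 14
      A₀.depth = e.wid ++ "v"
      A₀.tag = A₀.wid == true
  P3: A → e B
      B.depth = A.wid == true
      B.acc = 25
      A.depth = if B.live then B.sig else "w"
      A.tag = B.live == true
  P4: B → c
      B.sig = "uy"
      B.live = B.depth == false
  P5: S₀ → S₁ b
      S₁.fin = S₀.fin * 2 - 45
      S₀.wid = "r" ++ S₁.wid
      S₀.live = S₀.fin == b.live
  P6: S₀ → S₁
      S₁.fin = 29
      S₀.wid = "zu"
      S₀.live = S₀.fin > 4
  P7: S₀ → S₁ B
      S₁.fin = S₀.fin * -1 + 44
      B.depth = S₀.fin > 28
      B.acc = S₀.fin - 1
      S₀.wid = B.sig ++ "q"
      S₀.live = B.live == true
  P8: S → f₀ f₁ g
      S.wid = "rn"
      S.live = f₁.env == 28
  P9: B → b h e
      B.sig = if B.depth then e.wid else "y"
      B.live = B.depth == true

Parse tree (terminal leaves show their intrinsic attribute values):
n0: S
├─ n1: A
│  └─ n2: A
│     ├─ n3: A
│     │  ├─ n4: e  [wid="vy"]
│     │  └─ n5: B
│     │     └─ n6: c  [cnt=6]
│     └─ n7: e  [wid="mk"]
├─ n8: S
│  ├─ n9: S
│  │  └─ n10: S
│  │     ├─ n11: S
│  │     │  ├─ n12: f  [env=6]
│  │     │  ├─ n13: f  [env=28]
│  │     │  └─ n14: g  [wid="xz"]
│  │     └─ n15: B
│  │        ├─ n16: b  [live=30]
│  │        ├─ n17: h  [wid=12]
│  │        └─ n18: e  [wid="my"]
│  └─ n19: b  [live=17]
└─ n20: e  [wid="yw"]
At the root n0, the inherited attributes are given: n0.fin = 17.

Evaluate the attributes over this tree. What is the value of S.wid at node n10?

"myq"

1. n0.fin = 17  [given at root]
2. n1.wid = false  [S₀.fin > 17]
3. n1.lab = 0  [S₀.fin - 17]
4. n2.wid = true  [A₀.lab > -1]
5. n2.lab = 7  [A₀.lab + 7]
6. n3.wid = false  [A₀.lab > 7]
7. n3.lab = -7  [A₀.lab - 14]
8. n4.wid = "vy"  [terminal]
9. n5.depth = false  [A.wid == true]
10. n5.acc = 25  [25]
11. n6.cnt = 6  [terminal]
12. n5.sig = "uy"  ["uy"]
13. n5.live = true  [B.depth == false]
14. n3.depth = "uy"  [if B.live then B.sig else "w"]
15. n3.tag = true  [B.live == true]
16. n7.wid = "mk"  [terminal]
17. n2.depth = "mkv"  [e.wid ++ "v"]
18. n2.tag = true  [A₀.wid == true]
19. n1.depth = "zmkv"  ["z" ++ A₁.depth]
20. n1.tag = false  [A₀.wid == true]
21. n8.fin = 25  [S₀.fin + 8]
22. n9.fin = 5  [S₀.fin * 2 - 45]
23. n10.fin = 29  [29]
24. n11.fin = 15  [S₀.fin * -1 + 44]
25. n12.env = 6  [terminal]
26. n13.env = 28  [terminal]
27. n14.wid = "xz"  [terminal]
28. n11.wid = "rn"  ["rn"]
29. n11.live = true  [f₁.env == 28]
30. n15.depth = true  [S₀.fin > 28]
31. n15.acc = 28  [S₀.fin - 1]
32. n16.live = 30  [terminal]
33. n17.wid = 12  [terminal]
34. n18.wid = "my"  [terminal]
35. n15.sig = "my"  [if B.depth then e.wid else "y"]
36. n15.live = true  [B.depth == true]
37. n10.wid = "myq"  [B.sig ++ "q"]
38. n10.live = true  [B.live == true]
39. n9.wid = "zu"  ["zu"]
40. n9.live = true  [S₀.fin > 4]
41. n19.live = 17  [terminal]
42. n8.wid = "rzu"  ["r" ++ S₁.wid]
43. n8.live = false  [S₀.fin == b.live]
44. n20.wid = "yw"  [terminal]
45. n0.wid = "ywzmkv"  [e.wid ++ A.depth]
46. n0.live = true  [not S₁.live]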